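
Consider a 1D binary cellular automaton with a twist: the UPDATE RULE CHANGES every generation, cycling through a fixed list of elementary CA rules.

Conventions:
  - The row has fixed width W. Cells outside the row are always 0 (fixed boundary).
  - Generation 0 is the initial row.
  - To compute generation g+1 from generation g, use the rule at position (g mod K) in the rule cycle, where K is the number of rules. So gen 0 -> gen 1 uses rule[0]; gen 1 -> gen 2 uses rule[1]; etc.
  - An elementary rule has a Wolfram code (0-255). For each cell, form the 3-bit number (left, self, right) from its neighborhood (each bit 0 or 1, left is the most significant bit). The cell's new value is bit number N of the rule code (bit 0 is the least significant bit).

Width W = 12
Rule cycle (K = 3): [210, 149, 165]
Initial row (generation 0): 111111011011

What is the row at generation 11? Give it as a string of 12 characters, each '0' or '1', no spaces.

Answer: 001000101011

Derivation:
Gen 0: 111111011011
Gen 1 (rule 210): 011111001001
Gen 2 (rule 149): 001110101101
Gen 3 (rule 165): 100101110011
Gen 4 (rule 210): 011000111101
Gen 5 (rule 149): 000110011001
Gen 6 (rule 165): 110000000001
Gen 7 (rule 210): 011000000010
Gen 8 (rule 149): 000111111011
Gen 9 (rule 165): 110011110100
Gen 10 (rule 210): 011101110010
Gen 11 (rule 149): 001000101011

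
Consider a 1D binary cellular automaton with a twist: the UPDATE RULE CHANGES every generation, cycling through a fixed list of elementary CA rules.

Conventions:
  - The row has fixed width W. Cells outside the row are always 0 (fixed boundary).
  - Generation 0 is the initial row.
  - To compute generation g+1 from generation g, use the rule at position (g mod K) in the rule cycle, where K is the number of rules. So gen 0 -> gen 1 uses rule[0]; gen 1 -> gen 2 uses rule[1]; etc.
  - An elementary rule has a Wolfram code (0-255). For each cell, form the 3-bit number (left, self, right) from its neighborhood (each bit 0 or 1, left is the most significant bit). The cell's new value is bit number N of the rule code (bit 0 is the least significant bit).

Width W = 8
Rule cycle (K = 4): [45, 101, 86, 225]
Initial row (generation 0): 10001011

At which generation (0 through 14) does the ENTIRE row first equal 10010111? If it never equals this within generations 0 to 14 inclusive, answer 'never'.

Answer: 12

Derivation:
Gen 0: 10001011
Gen 1 (rule 45): 10101110
Gen 2 (rule 101): 11110010
Gen 3 (rule 86): 00011111
Gen 4 (rule 225): 11001111
Gen 5 (rule 45): 10001000
Gen 6 (rule 101): 10101011
Gen 7 (rule 86): 10101001
Gen 8 (rule 225): 01010000
Gen 9 (rule 45): 01110111
Gen 10 (rule 101): 00011001
Gen 11 (rule 86): 00101111
Gen 12 (rule 225): 10010111
Gen 13 (rule 45): 10011100
Gen 14 (rule 101): 10000101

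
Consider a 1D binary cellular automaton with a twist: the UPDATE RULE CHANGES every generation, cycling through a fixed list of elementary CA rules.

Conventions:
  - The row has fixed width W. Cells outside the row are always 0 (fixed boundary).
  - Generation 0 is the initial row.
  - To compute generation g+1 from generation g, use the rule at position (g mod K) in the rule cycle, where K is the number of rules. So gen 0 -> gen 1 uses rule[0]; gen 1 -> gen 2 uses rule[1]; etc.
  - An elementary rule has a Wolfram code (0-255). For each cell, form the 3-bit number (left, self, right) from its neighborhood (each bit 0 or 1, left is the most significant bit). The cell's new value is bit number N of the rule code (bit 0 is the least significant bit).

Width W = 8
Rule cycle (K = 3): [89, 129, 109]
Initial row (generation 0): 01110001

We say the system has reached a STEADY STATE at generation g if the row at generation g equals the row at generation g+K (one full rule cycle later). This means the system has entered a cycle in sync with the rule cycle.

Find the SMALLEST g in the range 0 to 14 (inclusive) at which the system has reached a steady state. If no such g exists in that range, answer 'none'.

Gen 0: 01110001
Gen 1 (rule 89): 01011100
Gen 2 (rule 129): 00001001
Gen 3 (rule 109): 11101001
Gen 4 (rule 89): 10100100
Gen 5 (rule 129): 00000001
Gen 6 (rule 109): 11111101
Gen 7 (rule 89): 10000100
Gen 8 (rule 129): 00110001
Gen 9 (rule 109): 10110101
Gen 10 (rule 89): 00110000
Gen 11 (rule 129): 10000111
Gen 12 (rule 109): 10110101
Gen 13 (rule 89): 00110000
Gen 14 (rule 129): 10000111
Gen 15 (rule 109): 10110101
Gen 16 (rule 89): 00110000
Gen 17 (rule 129): 10000111

Answer: 9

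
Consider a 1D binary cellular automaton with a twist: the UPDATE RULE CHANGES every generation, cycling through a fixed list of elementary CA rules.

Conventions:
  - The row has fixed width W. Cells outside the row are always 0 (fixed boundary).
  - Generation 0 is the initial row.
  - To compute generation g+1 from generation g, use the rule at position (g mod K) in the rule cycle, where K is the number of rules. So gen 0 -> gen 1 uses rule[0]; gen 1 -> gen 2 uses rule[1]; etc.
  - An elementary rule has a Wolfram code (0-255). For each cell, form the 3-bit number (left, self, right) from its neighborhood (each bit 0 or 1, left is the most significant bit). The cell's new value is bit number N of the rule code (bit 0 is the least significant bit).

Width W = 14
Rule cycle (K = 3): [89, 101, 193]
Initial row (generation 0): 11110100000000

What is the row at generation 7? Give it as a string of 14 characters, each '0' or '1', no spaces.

Answer: 11101110110011

Derivation:
Gen 0: 11110100000000
Gen 1 (rule 89): 10010011111111
Gen 2 (rule 101): 10010000000001
Gen 3 (rule 193): 00000111111100
Gen 4 (rule 89): 11110100000111
Gen 5 (rule 101): 00011101110001
Gen 6 (rule 193): 11001100110100
Gen 7 (rule 89): 11101110110011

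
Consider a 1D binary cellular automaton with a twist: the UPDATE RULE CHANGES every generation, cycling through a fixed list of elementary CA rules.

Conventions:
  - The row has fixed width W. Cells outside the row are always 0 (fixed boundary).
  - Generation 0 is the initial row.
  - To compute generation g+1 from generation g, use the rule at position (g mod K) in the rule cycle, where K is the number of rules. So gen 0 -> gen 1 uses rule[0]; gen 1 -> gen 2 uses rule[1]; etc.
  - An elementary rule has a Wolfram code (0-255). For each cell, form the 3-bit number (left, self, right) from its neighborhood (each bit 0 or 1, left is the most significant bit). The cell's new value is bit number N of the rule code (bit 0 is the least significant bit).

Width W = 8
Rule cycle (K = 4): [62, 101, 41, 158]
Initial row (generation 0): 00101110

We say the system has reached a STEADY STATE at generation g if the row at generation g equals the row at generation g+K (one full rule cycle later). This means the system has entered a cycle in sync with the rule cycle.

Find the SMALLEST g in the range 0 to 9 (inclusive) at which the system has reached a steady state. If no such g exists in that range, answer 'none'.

Gen 0: 00101110
Gen 1 (rule 62): 01111001
Gen 2 (rule 101): 00001001
Gen 3 (rule 41): 11100000
Gen 4 (rule 158): 11010000
Gen 5 (rule 62): 10111000
Gen 6 (rule 101): 11001011
Gen 7 (rule 41): 10000110
Gen 8 (rule 158): 11001101
Gen 9 (rule 62): 10111011
Gen 10 (rule 101): 11001101
Gen 11 (rule 41): 10001010
Gen 12 (rule 158): 11011011
Gen 13 (rule 62): 10110110

Answer: none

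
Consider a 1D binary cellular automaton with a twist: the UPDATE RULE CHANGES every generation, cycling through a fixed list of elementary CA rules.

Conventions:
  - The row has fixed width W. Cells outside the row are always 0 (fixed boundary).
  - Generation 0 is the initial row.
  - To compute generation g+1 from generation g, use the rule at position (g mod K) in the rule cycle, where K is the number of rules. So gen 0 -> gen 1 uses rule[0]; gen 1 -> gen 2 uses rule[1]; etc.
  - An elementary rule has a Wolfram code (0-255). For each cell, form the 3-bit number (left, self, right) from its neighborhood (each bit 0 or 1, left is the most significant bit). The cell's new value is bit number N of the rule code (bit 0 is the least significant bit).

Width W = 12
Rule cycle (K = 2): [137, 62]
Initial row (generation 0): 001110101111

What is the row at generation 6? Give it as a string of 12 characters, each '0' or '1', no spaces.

Gen 0: 001110101111
Gen 1 (rule 137): 101100001110
Gen 2 (rule 62): 111010011001
Gen 3 (rule 137): 110000010000
Gen 4 (rule 62): 101000111000
Gen 5 (rule 137): 000010110011
Gen 6 (rule 62): 000111101110

Answer: 000111101110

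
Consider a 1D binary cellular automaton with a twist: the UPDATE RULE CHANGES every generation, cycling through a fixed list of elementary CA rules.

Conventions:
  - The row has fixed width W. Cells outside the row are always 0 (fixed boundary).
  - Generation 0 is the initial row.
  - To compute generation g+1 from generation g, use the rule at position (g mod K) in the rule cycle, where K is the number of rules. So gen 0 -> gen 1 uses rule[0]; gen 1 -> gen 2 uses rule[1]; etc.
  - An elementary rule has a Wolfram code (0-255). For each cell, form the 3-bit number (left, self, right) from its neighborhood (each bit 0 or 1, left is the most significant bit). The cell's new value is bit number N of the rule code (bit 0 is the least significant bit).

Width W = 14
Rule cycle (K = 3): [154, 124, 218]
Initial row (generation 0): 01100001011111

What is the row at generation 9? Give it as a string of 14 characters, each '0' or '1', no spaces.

Gen 0: 01100001011111
Gen 1 (rule 154): 11010010011110
Gen 2 (rule 124): 11111011010011
Gen 3 (rule 218): 11111011001111
Gen 4 (rule 154): 11110010111110
Gen 5 (rule 124): 10011011100011
Gen 6 (rule 218): 01111011110111
Gen 7 (rule 154): 11110011100110
Gen 8 (rule 124): 10011010110111
Gen 9 (rule 218): 01111000110111

Answer: 01111000110111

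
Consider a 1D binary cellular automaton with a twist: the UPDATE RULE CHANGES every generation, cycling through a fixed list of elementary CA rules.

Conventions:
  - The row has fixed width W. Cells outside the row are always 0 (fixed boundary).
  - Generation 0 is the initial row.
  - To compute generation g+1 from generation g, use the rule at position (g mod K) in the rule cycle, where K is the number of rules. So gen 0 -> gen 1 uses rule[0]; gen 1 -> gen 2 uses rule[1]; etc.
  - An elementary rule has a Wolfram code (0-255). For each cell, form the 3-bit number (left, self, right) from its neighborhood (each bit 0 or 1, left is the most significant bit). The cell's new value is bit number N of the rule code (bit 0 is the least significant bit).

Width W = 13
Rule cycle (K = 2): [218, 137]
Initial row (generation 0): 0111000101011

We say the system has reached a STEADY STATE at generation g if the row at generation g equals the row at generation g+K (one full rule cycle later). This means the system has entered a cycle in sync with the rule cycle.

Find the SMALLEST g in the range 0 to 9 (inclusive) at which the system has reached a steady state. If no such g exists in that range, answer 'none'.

Gen 0: 0111000101011
Gen 1 (rule 218): 1111101000011
Gen 2 (rule 137): 1111000011010
Gen 3 (rule 218): 1111100111001
Gen 4 (rule 137): 1111000110000
Gen 5 (rule 218): 1111101111000
Gen 6 (rule 137): 1111001110011
Gen 7 (rule 218): 1111111111111
Gen 8 (rule 137): 1111111111110
Gen 9 (rule 218): 1111111111111
Gen 10 (rule 137): 1111111111110
Gen 11 (rule 218): 1111111111111

Answer: 7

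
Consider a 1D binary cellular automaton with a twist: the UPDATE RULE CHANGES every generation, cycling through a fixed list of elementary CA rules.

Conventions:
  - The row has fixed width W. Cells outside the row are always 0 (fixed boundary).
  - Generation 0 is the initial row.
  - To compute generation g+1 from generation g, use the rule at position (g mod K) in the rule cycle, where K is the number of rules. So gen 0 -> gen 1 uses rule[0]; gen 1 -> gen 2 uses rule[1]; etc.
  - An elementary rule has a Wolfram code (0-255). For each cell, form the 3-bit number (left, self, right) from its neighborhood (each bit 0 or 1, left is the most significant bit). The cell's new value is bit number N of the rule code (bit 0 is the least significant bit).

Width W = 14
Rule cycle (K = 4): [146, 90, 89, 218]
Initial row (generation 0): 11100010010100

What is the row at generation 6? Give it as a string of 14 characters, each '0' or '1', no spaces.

Answer: 11001001100010

Derivation:
Gen 0: 11100010010100
Gen 1 (rule 146): 01010101100010
Gen 2 (rule 90): 10000001110101
Gen 3 (rule 89): 01111101010000
Gen 4 (rule 218): 11111100001000
Gen 5 (rule 146): 01111010010100
Gen 6 (rule 90): 11001001100010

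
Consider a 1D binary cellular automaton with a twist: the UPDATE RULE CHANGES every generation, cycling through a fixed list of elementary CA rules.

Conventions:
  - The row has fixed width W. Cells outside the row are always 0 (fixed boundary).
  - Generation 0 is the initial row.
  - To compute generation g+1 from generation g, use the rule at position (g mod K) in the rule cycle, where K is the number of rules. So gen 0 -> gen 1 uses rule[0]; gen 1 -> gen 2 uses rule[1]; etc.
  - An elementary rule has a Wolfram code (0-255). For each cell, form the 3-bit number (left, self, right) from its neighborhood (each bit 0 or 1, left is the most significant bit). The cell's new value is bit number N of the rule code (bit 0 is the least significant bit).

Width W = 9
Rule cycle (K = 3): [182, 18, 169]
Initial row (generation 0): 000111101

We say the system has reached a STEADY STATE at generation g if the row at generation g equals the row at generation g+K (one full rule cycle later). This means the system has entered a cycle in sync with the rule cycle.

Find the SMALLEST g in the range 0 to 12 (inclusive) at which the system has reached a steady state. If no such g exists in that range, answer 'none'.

Answer: 5

Derivation:
Gen 0: 000111101
Gen 1 (rule 182): 001011011
Gen 2 (rule 18): 010000000
Gen 3 (rule 169): 000111111
Gen 4 (rule 182): 001011110
Gen 5 (rule 18): 010000001
Gen 6 (rule 169): 000111100
Gen 7 (rule 182): 001011010
Gen 8 (rule 18): 010000001
Gen 9 (rule 169): 000111100
Gen 10 (rule 182): 001011010
Gen 11 (rule 18): 010000001
Gen 12 (rule 169): 000111100
Gen 13 (rule 182): 001011010
Gen 14 (rule 18): 010000001
Gen 15 (rule 169): 000111100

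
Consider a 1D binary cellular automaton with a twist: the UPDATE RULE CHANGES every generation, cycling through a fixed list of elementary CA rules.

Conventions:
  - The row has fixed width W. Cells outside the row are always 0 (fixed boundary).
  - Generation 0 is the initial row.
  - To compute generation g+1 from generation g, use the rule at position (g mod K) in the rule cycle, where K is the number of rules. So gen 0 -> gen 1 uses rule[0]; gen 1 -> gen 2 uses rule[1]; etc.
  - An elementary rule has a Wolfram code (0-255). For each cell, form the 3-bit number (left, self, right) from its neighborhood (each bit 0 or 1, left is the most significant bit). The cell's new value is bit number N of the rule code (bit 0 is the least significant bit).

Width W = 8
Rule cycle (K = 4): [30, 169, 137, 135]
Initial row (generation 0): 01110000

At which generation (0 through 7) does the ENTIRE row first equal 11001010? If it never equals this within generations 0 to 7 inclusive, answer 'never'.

Gen 0: 01110000
Gen 1 (rule 30): 11001000
Gen 2 (rule 169): 10000011
Gen 3 (rule 137): 00111010
Gen 4 (rule 135): 11010010
Gen 5 (rule 30): 10011111
Gen 6 (rule 169): 00011110
Gen 7 (rule 137): 11011100

Answer: never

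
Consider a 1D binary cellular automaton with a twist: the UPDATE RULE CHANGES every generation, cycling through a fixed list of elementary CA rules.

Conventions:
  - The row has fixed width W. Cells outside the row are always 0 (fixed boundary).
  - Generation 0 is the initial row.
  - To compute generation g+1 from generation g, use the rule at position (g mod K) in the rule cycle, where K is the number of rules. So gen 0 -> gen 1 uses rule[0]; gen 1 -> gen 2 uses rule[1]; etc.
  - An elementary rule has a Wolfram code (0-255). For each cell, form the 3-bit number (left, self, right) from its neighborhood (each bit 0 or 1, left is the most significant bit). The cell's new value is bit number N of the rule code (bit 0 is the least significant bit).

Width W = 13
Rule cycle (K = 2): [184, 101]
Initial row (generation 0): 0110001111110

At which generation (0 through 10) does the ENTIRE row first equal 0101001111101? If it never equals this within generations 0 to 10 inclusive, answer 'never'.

Answer: 1

Derivation:
Gen 0: 0110001111110
Gen 1 (rule 184): 0101001111101
Gen 2 (rule 101): 0111000000111
Gen 3 (rule 184): 0110100000110
Gen 4 (rule 101): 0011101110010
Gen 5 (rule 184): 0011011101001
Gen 6 (rule 101): 1001100111001
Gen 7 (rule 184): 0101010110100
Gen 8 (rule 101): 0111111011101
Gen 9 (rule 184): 0111110111010
Gen 10 (rule 101): 0000011001110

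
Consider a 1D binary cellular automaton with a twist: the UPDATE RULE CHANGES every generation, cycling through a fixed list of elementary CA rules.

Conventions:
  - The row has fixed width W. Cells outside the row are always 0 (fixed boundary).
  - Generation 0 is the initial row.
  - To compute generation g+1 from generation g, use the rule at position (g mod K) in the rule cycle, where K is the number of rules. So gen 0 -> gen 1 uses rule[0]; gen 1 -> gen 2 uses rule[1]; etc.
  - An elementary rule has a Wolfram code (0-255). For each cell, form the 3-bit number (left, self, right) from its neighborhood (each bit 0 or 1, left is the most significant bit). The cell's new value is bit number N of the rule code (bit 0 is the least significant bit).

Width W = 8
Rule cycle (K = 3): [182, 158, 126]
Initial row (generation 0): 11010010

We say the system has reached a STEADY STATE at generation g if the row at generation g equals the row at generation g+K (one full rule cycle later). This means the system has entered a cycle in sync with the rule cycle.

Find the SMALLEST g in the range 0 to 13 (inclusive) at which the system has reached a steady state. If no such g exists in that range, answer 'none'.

Answer: 2

Derivation:
Gen 0: 11010010
Gen 1 (rule 182): 00111111
Gen 2 (rule 158): 01111110
Gen 3 (rule 126): 11000011
Gen 4 (rule 182): 00100100
Gen 5 (rule 158): 01111110
Gen 6 (rule 126): 11000011
Gen 7 (rule 182): 00100100
Gen 8 (rule 158): 01111110
Gen 9 (rule 126): 11000011
Gen 10 (rule 182): 00100100
Gen 11 (rule 158): 01111110
Gen 12 (rule 126): 11000011
Gen 13 (rule 182): 00100100
Gen 14 (rule 158): 01111110
Gen 15 (rule 126): 11000011
Gen 16 (rule 182): 00100100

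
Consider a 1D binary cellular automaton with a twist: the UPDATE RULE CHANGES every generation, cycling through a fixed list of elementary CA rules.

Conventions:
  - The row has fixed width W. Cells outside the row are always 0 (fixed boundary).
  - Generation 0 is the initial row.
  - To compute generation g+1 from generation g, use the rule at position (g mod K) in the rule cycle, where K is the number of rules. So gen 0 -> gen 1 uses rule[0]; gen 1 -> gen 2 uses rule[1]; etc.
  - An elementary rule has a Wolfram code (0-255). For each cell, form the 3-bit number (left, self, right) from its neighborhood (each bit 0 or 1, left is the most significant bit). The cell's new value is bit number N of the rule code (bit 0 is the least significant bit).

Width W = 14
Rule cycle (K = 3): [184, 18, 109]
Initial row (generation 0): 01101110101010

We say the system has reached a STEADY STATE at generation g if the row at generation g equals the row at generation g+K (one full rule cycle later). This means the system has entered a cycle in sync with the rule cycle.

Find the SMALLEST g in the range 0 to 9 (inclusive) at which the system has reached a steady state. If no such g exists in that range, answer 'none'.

Gen 0: 01101110101010
Gen 1 (rule 184): 01011101010101
Gen 2 (rule 18): 10000000000000
Gen 3 (rule 109): 10111111111111
Gen 4 (rule 184): 01111111111110
Gen 5 (rule 18): 10000000000001
Gen 6 (rule 109): 10111111111101
Gen 7 (rule 184): 01111111111010
Gen 8 (rule 18): 10000000000001
Gen 9 (rule 109): 10111111111101
Gen 10 (rule 184): 01111111111010
Gen 11 (rule 18): 10000000000001
Gen 12 (rule 109): 10111111111101

Answer: 5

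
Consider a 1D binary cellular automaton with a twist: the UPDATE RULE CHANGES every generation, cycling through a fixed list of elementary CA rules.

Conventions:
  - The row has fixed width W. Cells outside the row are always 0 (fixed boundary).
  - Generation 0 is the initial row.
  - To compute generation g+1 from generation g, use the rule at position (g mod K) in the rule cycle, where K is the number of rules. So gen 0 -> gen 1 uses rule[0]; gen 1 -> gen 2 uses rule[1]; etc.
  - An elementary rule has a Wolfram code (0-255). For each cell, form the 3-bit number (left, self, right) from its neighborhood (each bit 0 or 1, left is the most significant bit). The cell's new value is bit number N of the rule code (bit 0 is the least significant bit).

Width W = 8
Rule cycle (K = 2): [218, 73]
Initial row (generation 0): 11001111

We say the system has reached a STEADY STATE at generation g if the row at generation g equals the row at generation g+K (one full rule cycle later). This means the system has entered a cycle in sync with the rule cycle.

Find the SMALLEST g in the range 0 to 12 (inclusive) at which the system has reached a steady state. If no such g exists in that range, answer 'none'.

Answer: 8

Derivation:
Gen 0: 11001111
Gen 1 (rule 218): 11111111
Gen 2 (rule 73): 10000001
Gen 3 (rule 218): 01000010
Gen 4 (rule 73): 00011000
Gen 5 (rule 218): 00111100
Gen 6 (rule 73): 10100101
Gen 7 (rule 218): 00011000
Gen 8 (rule 73): 11011011
Gen 9 (rule 218): 11011011
Gen 10 (rule 73): 11011011
Gen 11 (rule 218): 11011011
Gen 12 (rule 73): 11011011
Gen 13 (rule 218): 11011011
Gen 14 (rule 73): 11011011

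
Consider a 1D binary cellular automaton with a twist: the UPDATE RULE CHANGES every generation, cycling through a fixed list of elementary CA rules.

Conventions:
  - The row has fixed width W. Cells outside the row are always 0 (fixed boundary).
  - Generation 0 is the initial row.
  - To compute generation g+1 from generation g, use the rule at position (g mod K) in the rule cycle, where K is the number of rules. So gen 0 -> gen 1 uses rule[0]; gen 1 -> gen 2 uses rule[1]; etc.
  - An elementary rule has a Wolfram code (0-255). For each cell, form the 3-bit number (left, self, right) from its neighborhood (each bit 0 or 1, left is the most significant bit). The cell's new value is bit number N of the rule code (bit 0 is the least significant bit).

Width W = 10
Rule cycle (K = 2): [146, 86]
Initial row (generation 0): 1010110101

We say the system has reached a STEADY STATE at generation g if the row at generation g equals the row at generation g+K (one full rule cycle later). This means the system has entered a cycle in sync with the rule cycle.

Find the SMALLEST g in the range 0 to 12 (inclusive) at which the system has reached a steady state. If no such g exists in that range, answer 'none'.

Answer: 1

Derivation:
Gen 0: 1010110101
Gen 1 (rule 146): 0000000000
Gen 2 (rule 86): 0000000000
Gen 3 (rule 146): 0000000000
Gen 4 (rule 86): 0000000000
Gen 5 (rule 146): 0000000000
Gen 6 (rule 86): 0000000000
Gen 7 (rule 146): 0000000000
Gen 8 (rule 86): 0000000000
Gen 9 (rule 146): 0000000000
Gen 10 (rule 86): 0000000000
Gen 11 (rule 146): 0000000000
Gen 12 (rule 86): 0000000000
Gen 13 (rule 146): 0000000000
Gen 14 (rule 86): 0000000000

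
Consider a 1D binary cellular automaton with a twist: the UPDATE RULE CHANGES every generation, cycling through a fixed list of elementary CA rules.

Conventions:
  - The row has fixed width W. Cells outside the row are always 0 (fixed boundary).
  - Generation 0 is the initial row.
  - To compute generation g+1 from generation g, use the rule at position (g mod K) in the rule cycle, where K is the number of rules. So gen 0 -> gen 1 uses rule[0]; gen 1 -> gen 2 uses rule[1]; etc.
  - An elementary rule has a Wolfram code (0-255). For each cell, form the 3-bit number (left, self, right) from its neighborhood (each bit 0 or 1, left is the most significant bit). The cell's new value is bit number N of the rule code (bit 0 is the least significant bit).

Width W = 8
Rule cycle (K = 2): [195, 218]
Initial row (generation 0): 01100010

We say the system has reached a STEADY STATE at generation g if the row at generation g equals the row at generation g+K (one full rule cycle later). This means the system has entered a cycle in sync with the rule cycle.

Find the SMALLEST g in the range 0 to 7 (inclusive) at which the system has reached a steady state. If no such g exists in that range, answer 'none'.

Answer: 6

Derivation:
Gen 0: 01100010
Gen 1 (rule 195): 10101100
Gen 2 (rule 218): 00001110
Gen 3 (rule 195): 11110110
Gen 4 (rule 218): 11110111
Gen 5 (rule 195): 01110011
Gen 6 (rule 218): 11111111
Gen 7 (rule 195): 01111111
Gen 8 (rule 218): 11111111
Gen 9 (rule 195): 01111111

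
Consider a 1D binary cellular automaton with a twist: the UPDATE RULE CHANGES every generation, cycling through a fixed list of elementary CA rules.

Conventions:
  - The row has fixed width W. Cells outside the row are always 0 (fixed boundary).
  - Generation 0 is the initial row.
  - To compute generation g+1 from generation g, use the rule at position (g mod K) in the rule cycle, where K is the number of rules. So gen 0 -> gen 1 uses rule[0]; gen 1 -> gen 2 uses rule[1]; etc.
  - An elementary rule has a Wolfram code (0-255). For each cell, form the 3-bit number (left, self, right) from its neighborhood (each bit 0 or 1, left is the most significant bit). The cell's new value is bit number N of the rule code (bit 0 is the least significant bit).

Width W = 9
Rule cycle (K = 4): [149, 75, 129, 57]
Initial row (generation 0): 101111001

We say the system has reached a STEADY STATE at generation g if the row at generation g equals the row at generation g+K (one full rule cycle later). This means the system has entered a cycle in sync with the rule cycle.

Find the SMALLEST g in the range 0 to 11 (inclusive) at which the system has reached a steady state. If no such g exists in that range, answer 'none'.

Gen 0: 101111001
Gen 1 (rule 149): 100110101
Gen 2 (rule 75): 001110000
Gen 3 (rule 129): 100100111
Gen 4 (rule 57): 010010100
Gen 5 (rule 149): 011010111
Gen 6 (rule 75): 111000101
Gen 7 (rule 129): 010010000
Gen 8 (rule 57): 001001111
Gen 9 (rule 149): 101100110
Gen 10 (rule 75): 001101110
Gen 11 (rule 129): 100000100
Gen 12 (rule 57): 011110011
Gen 13 (rule 149): 001101000
Gen 14 (rule 75): 111100011
Gen 15 (rule 129): 011001000

Answer: none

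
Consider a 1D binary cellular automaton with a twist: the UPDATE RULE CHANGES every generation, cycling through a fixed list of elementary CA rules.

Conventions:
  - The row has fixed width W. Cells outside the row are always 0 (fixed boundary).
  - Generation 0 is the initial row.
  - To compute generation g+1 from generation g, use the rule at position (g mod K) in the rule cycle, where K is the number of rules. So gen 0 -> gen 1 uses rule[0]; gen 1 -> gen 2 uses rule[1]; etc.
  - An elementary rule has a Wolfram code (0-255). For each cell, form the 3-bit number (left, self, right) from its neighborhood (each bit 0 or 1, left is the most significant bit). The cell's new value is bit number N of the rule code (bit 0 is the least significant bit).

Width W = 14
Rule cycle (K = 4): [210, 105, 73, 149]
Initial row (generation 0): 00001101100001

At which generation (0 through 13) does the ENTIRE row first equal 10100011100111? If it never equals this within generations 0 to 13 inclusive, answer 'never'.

Answer: never

Derivation:
Gen 0: 00001101100001
Gen 1 (rule 210): 00010100110010
Gen 2 (rule 105): 11001000110000
Gen 3 (rule 73): 11000010110111
Gen 4 (rule 149): 00111010000010
Gen 5 (rule 210): 01011001000101
Gen 6 (rule 105): 00111000010010
Gen 7 (rule 73): 10101011000000
Gen 8 (rule 149): 10101000111111
Gen 9 (rule 210): 00000101011111
Gen 10 (rule 105): 11110010110001
Gen 11 (rule 73): 10010000110100
Gen 12 (rule 149): 11011110000111
Gen 13 (rule 210): 01001111001011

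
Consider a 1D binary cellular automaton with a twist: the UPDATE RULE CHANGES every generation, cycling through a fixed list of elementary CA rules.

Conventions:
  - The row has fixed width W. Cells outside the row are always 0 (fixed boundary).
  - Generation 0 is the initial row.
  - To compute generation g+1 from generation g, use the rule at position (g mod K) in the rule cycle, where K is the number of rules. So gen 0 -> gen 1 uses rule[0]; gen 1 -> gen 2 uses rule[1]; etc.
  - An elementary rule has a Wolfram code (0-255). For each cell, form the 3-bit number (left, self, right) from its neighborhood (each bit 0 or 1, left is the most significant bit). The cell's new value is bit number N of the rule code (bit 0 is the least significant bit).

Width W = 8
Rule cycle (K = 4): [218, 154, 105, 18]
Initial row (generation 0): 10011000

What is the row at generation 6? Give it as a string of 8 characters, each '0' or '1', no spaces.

Gen 0: 10011000
Gen 1 (rule 218): 01111100
Gen 2 (rule 154): 11111010
Gen 3 (rule 105): 10001100
Gen 4 (rule 18): 01010010
Gen 5 (rule 218): 10001101
Gen 6 (rule 154): 01011000

Answer: 01011000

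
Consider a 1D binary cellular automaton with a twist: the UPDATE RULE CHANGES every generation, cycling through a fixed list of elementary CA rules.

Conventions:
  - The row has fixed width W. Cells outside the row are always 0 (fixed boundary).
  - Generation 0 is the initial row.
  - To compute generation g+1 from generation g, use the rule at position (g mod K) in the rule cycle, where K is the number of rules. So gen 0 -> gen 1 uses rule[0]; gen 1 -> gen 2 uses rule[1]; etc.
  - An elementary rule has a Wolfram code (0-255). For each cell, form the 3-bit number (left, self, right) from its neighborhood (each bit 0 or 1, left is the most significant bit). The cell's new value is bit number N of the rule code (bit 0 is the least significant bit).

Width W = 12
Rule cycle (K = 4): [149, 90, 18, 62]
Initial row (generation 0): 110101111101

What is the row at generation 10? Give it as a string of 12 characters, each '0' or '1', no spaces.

Answer: 000110000011

Derivation:
Gen 0: 110101111101
Gen 1 (rule 149): 000100111001
Gen 2 (rule 90): 001011101110
Gen 3 (rule 18): 010000000001
Gen 4 (rule 62): 111000000011
Gen 5 (rule 149): 010111111000
Gen 6 (rule 90): 100100001100
Gen 7 (rule 18): 011010010010
Gen 8 (rule 62): 110111111111
Gen 9 (rule 149): 000011111110
Gen 10 (rule 90): 000110000011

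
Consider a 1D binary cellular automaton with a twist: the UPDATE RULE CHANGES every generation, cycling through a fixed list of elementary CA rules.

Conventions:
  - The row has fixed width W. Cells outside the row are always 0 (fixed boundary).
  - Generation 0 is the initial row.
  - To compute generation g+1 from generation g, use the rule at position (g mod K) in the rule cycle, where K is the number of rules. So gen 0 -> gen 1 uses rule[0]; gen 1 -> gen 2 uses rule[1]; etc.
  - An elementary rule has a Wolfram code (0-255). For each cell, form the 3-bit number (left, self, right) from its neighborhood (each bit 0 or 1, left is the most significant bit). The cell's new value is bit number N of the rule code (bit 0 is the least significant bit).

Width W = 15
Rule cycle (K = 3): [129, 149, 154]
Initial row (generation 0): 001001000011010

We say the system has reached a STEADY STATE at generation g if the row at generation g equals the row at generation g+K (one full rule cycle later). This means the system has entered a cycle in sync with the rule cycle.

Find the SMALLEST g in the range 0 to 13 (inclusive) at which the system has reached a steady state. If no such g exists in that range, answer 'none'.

Answer: none

Derivation:
Gen 0: 001001000011010
Gen 1 (rule 129): 100000011000000
Gen 2 (rule 149): 111111000111111
Gen 3 (rule 154): 111110101111110
Gen 4 (rule 129): 011100000111100
Gen 5 (rule 149): 001011110011011
Gen 6 (rule 154): 010011101110010
Gen 7 (rule 129): 000001000100000
Gen 8 (rule 149): 111101110111111
Gen 9 (rule 154): 111001100111110
Gen 10 (rule 129): 010000000011100
Gen 11 (rule 149): 011111111001011
Gen 12 (rule 154): 111111110110010
Gen 13 (rule 129): 011111100000000
Gen 14 (rule 149): 001111011111111
Gen 15 (rule 154): 011110011111110
Gen 16 (rule 129): 001100001111100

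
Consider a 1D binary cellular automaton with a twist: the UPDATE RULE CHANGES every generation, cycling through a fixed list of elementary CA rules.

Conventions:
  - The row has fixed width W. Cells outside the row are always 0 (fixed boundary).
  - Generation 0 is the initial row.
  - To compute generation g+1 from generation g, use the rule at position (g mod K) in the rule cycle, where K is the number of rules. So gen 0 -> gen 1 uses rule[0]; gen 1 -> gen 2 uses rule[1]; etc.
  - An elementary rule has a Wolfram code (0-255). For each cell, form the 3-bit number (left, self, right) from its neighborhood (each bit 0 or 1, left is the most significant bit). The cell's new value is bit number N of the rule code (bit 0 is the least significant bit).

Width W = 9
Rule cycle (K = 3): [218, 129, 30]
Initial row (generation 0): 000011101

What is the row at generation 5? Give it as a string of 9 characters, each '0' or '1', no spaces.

Gen 0: 000011101
Gen 1 (rule 218): 000111100
Gen 2 (rule 129): 110011001
Gen 3 (rule 30): 101110111
Gen 4 (rule 218): 001110111
Gen 5 (rule 129): 100100010

Answer: 100100010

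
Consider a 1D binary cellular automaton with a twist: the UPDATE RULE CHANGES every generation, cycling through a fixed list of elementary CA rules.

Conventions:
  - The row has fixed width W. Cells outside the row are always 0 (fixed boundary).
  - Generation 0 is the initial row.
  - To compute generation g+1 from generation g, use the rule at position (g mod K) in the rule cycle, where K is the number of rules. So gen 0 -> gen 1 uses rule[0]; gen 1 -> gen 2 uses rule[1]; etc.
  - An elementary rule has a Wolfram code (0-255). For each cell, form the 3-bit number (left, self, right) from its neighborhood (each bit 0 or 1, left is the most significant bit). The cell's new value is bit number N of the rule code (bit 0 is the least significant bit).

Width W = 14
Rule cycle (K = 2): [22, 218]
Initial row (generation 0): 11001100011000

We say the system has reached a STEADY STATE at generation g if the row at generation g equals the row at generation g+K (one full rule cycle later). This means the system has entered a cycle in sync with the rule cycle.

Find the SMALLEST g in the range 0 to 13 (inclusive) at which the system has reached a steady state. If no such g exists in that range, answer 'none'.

Gen 0: 11001100011000
Gen 1 (rule 22): 00110010100100
Gen 2 (rule 218): 01111100011010
Gen 3 (rule 22): 10000010100011
Gen 4 (rule 218): 01000100010111
Gen 5 (rule 22): 11101110110000
Gen 6 (rule 218): 11101110111000
Gen 7 (rule 22): 00000000000100
Gen 8 (rule 218): 00000000001010
Gen 9 (rule 22): 00000000011011
Gen 10 (rule 218): 00000000111011
Gen 11 (rule 22): 00000001000000
Gen 12 (rule 218): 00000010100000
Gen 13 (rule 22): 00000110110000
Gen 14 (rule 218): 00001110111000
Gen 15 (rule 22): 00010000000100

Answer: none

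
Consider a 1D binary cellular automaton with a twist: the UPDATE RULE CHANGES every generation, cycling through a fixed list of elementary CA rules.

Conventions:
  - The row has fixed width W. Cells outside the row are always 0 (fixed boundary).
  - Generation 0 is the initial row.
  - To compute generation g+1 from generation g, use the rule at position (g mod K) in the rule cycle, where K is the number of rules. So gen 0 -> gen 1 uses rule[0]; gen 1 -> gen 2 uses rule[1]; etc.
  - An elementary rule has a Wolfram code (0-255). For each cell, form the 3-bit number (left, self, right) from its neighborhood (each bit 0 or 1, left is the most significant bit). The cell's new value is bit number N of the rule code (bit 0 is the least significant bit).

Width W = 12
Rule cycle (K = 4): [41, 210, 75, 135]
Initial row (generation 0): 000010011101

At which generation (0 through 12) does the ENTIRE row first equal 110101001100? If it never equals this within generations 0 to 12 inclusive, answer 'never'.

Gen 0: 000010011101
Gen 1 (rule 41): 111000010010
Gen 2 (rule 210): 011100101101
Gen 3 (rule 75): 110101001100
Gen 4 (rule 135): 000101010001
Gen 5 (rule 41): 110010100100
Gen 6 (rule 210): 011100011010
Gen 7 (rule 75): 110101111000
Gen 8 (rule 135): 000100110011
Gen 9 (rule 41): 110000100010
Gen 10 (rule 210): 011001010101
Gen 11 (rule 75): 111010000000
Gen 12 (rule 135): 010010111111

Answer: 3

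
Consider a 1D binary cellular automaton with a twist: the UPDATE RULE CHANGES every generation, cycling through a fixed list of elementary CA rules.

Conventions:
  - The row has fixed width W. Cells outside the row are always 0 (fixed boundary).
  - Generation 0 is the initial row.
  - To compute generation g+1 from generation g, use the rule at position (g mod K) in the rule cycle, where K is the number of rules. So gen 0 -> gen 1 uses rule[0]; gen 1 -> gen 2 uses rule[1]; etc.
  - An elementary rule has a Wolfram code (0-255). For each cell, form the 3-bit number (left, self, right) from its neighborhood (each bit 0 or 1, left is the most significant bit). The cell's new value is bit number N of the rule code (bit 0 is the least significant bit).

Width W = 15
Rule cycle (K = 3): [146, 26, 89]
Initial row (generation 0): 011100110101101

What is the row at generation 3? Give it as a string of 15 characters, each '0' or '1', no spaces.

Gen 0: 011100110101101
Gen 1 (rule 146): 101011000000000
Gen 2 (rule 26): 000010100000000
Gen 3 (rule 89): 111000011111111

Answer: 111000011111111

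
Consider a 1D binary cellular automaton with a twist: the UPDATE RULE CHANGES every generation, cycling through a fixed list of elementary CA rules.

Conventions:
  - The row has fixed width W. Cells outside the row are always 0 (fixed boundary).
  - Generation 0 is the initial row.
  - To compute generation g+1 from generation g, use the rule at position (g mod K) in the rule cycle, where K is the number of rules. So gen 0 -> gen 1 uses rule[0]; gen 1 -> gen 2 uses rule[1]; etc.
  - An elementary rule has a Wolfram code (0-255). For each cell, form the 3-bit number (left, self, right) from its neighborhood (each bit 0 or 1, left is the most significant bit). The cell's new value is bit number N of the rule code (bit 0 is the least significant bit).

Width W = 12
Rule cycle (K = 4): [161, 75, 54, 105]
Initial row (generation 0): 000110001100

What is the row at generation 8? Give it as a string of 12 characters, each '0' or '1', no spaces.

Answer: 101000000001

Derivation:
Gen 0: 000110001100
Gen 1 (rule 161): 110000100001
Gen 2 (rule 75): 110111001110
Gen 3 (rule 54): 001000110001
Gen 4 (rule 105): 100010110100
Gen 5 (rule 161): 001001001001
Gen 6 (rule 75): 110010010010
Gen 7 (rule 54): 001111111111
Gen 8 (rule 105): 101000000001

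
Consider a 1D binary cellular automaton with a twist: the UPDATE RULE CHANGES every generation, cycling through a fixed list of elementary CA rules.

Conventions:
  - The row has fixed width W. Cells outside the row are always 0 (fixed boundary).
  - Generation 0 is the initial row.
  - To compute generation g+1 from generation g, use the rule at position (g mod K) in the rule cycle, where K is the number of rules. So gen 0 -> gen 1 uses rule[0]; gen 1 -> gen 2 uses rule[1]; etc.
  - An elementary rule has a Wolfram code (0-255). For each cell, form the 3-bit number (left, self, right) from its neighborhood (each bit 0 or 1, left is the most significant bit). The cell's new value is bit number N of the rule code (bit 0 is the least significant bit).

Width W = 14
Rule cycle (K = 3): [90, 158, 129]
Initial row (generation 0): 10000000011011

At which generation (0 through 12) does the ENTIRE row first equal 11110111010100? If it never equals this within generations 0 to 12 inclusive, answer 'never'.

Gen 0: 10000000011011
Gen 1 (rule 90): 01000000111011
Gen 2 (rule 158): 11100001110010
Gen 3 (rule 129): 01001100100000
Gen 4 (rule 90): 10111111010000
Gen 5 (rule 158): 10111110011000
Gen 6 (rule 129): 00011100000011
Gen 7 (rule 90): 00110110000111
Gen 8 (rule 158): 01100101001110
Gen 9 (rule 129): 00000000000100
Gen 10 (rule 90): 00000000001010
Gen 11 (rule 158): 00000000011011
Gen 12 (rule 129): 11111111000000

Answer: never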